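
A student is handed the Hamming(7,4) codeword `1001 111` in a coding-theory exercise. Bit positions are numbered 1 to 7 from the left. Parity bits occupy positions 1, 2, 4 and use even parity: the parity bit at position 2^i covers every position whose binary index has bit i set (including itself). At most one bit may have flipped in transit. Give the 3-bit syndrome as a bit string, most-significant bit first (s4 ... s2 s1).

001

s1: b1⊕b3⊕b5⊕b7 = 1⊕0⊕1⊕1 = 1
s2: b2⊕b3⊕b6⊕b7 = 0⊕0⊕1⊕1 = 0
s4: b4⊕b5⊕b6⊕b7 = 1⊕1⊕1⊕1 = 0
Syndrome (s4...s1) = 001 → position 1.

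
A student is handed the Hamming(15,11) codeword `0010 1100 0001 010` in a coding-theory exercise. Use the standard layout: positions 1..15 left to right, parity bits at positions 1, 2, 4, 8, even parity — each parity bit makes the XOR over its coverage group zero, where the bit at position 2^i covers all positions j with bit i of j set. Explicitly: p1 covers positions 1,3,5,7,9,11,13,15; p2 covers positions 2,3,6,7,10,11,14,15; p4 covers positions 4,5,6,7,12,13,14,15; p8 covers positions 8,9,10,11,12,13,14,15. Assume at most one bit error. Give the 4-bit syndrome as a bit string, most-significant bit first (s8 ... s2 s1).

s1: b1⊕b3⊕b5⊕b7⊕b9⊕b11⊕b13⊕b15 = 0⊕1⊕1⊕0⊕0⊕0⊕0⊕0 = 0
s2: b2⊕b3⊕b6⊕b7⊕b10⊕b11⊕b14⊕b15 = 0⊕1⊕1⊕0⊕0⊕0⊕1⊕0 = 1
s4: b4⊕b5⊕b6⊕b7⊕b12⊕b13⊕b14⊕b15 = 0⊕1⊕1⊕0⊕1⊕0⊕1⊕0 = 0
s8: b8⊕b9⊕b10⊕b11⊕b12⊕b13⊕b14⊕b15 = 0⊕0⊕0⊕0⊕1⊕0⊕1⊕0 = 0
Syndrome (s8...s1) = 0010 → position 2.

0010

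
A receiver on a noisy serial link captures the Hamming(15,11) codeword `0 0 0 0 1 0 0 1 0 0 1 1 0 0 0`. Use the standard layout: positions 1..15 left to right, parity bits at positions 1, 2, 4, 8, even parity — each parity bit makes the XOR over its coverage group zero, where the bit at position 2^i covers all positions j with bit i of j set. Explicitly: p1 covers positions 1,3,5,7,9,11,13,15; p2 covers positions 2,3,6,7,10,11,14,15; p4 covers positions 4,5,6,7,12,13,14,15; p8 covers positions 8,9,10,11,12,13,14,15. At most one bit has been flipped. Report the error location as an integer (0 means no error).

10

s1: b1⊕b3⊕b5⊕b7⊕b9⊕b11⊕b13⊕b15 = 0⊕0⊕1⊕0⊕0⊕1⊕0⊕0 = 0
s2: b2⊕b3⊕b6⊕b7⊕b10⊕b11⊕b14⊕b15 = 0⊕0⊕0⊕0⊕0⊕1⊕0⊕0 = 1
s4: b4⊕b5⊕b6⊕b7⊕b12⊕b13⊕b14⊕b15 = 0⊕1⊕0⊕0⊕1⊕0⊕0⊕0 = 0
s8: b8⊕b9⊕b10⊕b11⊕b12⊕b13⊕b14⊕b15 = 1⊕0⊕0⊕1⊕1⊕0⊕0⊕0 = 1
Syndrome (s8...s1) = 1010 → position 10.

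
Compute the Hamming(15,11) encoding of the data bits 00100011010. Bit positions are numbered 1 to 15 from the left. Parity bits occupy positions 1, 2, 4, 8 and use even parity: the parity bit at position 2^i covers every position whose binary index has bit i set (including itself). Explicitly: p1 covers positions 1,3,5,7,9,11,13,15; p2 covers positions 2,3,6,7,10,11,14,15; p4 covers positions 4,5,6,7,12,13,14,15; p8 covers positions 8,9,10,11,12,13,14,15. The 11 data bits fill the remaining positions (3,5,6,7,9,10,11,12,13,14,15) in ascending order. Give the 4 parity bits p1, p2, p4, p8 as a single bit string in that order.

Place data bits at non-power-of-two positions: b3=0, b5=0, b6=1, b7=0, b9=0, b10=0, b11=1, b12=1, b13=0, b14=1, b15=0.
p1 = XOR of data positions {3,5,7,9,11,13,15} = 0⊕0⊕0⊕0⊕1⊕0⊕0 = 1
p2 = XOR of data positions {3,6,7,10,11,14,15} = 0⊕1⊕0⊕0⊕1⊕1⊕0 = 1
p4 = XOR of data positions {5,6,7,12,13,14,15} = 0⊕1⊕0⊕1⊕0⊕1⊕0 = 1
p8 = XOR of data positions {9,10,11,12,13,14,15} = 0⊕0⊕1⊕1⊕0⊕1⊕0 = 1
Parity bits p1,p2,p4,p8 = 1111

1111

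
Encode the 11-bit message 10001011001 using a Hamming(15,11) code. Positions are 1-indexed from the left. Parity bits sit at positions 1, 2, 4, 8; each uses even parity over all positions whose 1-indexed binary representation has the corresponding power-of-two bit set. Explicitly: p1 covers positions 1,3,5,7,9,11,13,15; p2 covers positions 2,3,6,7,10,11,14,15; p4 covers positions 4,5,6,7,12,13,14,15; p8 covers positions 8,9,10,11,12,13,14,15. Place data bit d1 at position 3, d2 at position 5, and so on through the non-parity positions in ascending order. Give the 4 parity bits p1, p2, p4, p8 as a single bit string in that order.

0100

Place data bits at non-power-of-two positions: b3=1, b5=0, b6=0, b7=0, b9=1, b10=0, b11=1, b12=1, b13=0, b14=0, b15=1.
p1 = XOR of data positions {3,5,7,9,11,13,15} = 1⊕0⊕0⊕1⊕1⊕0⊕1 = 0
p2 = XOR of data positions {3,6,7,10,11,14,15} = 1⊕0⊕0⊕0⊕1⊕0⊕1 = 1
p4 = XOR of data positions {5,6,7,12,13,14,15} = 0⊕0⊕0⊕1⊕0⊕0⊕1 = 0
p8 = XOR of data positions {9,10,11,12,13,14,15} = 1⊕0⊕1⊕1⊕0⊕0⊕1 = 0
Parity bits p1,p2,p4,p8 = 0100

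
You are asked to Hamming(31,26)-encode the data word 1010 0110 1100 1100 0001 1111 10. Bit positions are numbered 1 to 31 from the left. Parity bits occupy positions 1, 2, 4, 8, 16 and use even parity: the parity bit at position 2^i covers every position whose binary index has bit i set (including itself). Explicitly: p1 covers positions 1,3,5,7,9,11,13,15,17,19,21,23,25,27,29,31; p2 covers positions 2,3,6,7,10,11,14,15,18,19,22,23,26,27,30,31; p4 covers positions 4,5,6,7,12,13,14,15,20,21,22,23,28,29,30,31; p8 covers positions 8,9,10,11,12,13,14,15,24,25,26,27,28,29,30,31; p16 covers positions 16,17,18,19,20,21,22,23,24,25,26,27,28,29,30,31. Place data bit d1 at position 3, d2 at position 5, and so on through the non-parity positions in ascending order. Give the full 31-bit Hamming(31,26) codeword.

1010010001101100011000001111110

Place data bits at non-power-of-two positions: b3=1, b5=0, b6=1, b7=0, b9=0, b10=1, b11=1, b12=0, b13=1, b14=1, b15=0, b17=0, b18=1, b19=1, b20=0, b21=0, b22=0, b23=0, b24=0, b25=1, b26=1, b27=1, b28=1, b29=1, b30=1, b31=0.
p1 = XOR of data positions {3,5,7,9,11,13,15,17,19,21,23,25,27,29,31} = 1⊕0⊕0⊕0⊕1⊕1⊕0⊕0⊕1⊕0⊕0⊕1⊕1⊕1⊕0 = 1
p2 = XOR of data positions {3,6,7,10,11,14,15,18,19,22,23,26,27,30,31} = 1⊕1⊕0⊕1⊕1⊕1⊕0⊕1⊕1⊕0⊕0⊕1⊕1⊕1⊕0 = 0
p4 = XOR of data positions {5,6,7,12,13,14,15,20,21,22,23,28,29,30,31} = 0⊕1⊕0⊕0⊕1⊕1⊕0⊕0⊕0⊕0⊕0⊕1⊕1⊕1⊕0 = 0
p8 = XOR of data positions {9,10,11,12,13,14,15,24,25,26,27,28,29,30,31} = 0⊕1⊕1⊕0⊕1⊕1⊕0⊕0⊕1⊕1⊕1⊕1⊕1⊕1⊕0 = 0
p16 = XOR of data positions {17,18,19,20,21,22,23,24,25,26,27,28,29,30,31} = 0⊕1⊕1⊕0⊕0⊕0⊕0⊕0⊕1⊕1⊕1⊕1⊕1⊕1⊕0 = 0
Codeword b1..b31 = 1010010001101100011000001111110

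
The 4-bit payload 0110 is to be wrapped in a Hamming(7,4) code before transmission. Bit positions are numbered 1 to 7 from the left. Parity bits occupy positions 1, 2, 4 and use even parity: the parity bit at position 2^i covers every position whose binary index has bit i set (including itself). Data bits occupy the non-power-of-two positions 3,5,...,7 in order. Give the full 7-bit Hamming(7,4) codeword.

1100110

Place data bits at non-power-of-two positions: b3=0, b5=1, b6=1, b7=0.
p1 = XOR of data positions {3,5,7} = 0⊕1⊕0 = 1
p2 = XOR of data positions {3,6,7} = 0⊕1⊕0 = 1
p4 = XOR of data positions {5,6,7} = 1⊕1⊕0 = 0
Codeword b1..b7 = 1100110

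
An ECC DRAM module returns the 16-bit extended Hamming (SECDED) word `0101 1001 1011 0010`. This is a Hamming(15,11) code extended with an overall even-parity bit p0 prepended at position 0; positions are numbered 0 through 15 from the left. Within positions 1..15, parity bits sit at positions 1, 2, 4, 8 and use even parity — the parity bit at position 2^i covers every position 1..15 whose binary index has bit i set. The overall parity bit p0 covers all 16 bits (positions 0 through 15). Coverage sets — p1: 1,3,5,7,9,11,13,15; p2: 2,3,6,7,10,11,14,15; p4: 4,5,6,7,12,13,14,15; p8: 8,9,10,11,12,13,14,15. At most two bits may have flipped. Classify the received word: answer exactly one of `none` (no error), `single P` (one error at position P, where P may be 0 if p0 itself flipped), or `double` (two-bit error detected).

s1: b1⊕b3⊕b5⊕b7⊕b9⊕b11⊕b13⊕b15 = 1⊕1⊕0⊕1⊕0⊕1⊕0⊕0 = 0
s2: b2⊕b3⊕b6⊕b7⊕b10⊕b11⊕b14⊕b15 = 0⊕1⊕0⊕1⊕1⊕1⊕1⊕0 = 1
s4: b4⊕b5⊕b6⊕b7⊕b12⊕b13⊕b14⊕b15 = 1⊕0⊕0⊕1⊕0⊕0⊕1⊕0 = 1
s8: b8⊕b9⊕b10⊕b11⊕b12⊕b13⊕b14⊕b15 = 1⊕0⊕1⊕1⊕0⊕0⊕1⊕0 = 0
Syndrome (s8...s1) = 0110 → position 6.
Overall parity (XOR of all 16 bits, including p0): 0⊕1⊕0⊕1⊕1⊕0⊕0⊕1⊕1⊕0⊕1⊕1⊕0⊕0⊕1⊕0 = 0
Overall=0, syndrome position=6 → double-bit error detected (uncorrectable).

double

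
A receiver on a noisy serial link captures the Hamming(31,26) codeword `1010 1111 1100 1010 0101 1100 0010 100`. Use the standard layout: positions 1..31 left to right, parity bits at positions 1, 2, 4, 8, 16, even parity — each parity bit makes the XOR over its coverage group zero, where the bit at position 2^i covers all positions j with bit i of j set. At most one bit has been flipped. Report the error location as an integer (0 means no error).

s1: b1⊕b3⊕b5⊕b7⊕b9⊕b11⊕b13⊕b15⊕b17⊕b19⊕b21⊕b23⊕b25⊕b27⊕b29⊕b31 = 1⊕1⊕1⊕1⊕1⊕0⊕1⊕1⊕0⊕0⊕1⊕0⊕0⊕1⊕1⊕0 = 0
s2: b2⊕b3⊕b6⊕b7⊕b10⊕b11⊕b14⊕b15⊕b18⊕b19⊕b22⊕b23⊕b26⊕b27⊕b30⊕b31 = 0⊕1⊕1⊕1⊕1⊕0⊕0⊕1⊕1⊕0⊕1⊕0⊕0⊕1⊕0⊕0 = 0
s4: b4⊕b5⊕b6⊕b7⊕b12⊕b13⊕b14⊕b15⊕b20⊕b21⊕b22⊕b23⊕b28⊕b29⊕b30⊕b31 = 0⊕1⊕1⊕1⊕0⊕1⊕0⊕1⊕1⊕1⊕1⊕0⊕0⊕1⊕0⊕0 = 1
s8: b8⊕b9⊕b10⊕b11⊕b12⊕b13⊕b14⊕b15⊕b24⊕b25⊕b26⊕b27⊕b28⊕b29⊕b30⊕b31 = 1⊕1⊕1⊕0⊕0⊕1⊕0⊕1⊕0⊕0⊕0⊕1⊕0⊕1⊕0⊕0 = 1
s16: b16⊕b17⊕b18⊕b19⊕b20⊕b21⊕b22⊕b23⊕b24⊕b25⊕b26⊕b27⊕b28⊕b29⊕b30⊕b31 = 0⊕0⊕1⊕0⊕1⊕1⊕1⊕0⊕0⊕0⊕0⊕1⊕0⊕1⊕0⊕0 = 0
Syndrome (s16...s1) = 01100 → position 12.

12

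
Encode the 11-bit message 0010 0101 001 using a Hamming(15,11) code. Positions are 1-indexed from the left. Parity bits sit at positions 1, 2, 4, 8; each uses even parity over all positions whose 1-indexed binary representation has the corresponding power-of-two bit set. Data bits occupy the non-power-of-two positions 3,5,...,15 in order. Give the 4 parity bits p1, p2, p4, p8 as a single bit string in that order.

1111

Place data bits at non-power-of-two positions: b3=0, b5=0, b6=1, b7=0, b9=0, b10=1, b11=0, b12=1, b13=0, b14=0, b15=1.
p1 = XOR of data positions {3,5,7,9,11,13,15} = 0⊕0⊕0⊕0⊕0⊕0⊕1 = 1
p2 = XOR of data positions {3,6,7,10,11,14,15} = 0⊕1⊕0⊕1⊕0⊕0⊕1 = 1
p4 = XOR of data positions {5,6,7,12,13,14,15} = 0⊕1⊕0⊕1⊕0⊕0⊕1 = 1
p8 = XOR of data positions {9,10,11,12,13,14,15} = 0⊕1⊕0⊕1⊕0⊕0⊕1 = 1
Parity bits p1,p2,p4,p8 = 1111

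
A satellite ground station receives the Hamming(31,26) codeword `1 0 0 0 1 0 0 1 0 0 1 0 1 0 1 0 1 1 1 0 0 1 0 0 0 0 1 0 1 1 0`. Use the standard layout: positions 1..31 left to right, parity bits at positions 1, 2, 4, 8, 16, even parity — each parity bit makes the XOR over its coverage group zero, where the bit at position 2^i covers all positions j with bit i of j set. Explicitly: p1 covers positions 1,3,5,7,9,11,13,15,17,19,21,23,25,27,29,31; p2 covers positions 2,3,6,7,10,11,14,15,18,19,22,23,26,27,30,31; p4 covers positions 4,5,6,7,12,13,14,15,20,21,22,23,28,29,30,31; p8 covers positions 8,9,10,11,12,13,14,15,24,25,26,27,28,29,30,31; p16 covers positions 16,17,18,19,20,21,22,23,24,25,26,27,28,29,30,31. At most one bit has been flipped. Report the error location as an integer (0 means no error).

27

s1: b1⊕b3⊕b5⊕b7⊕b9⊕b11⊕b13⊕b15⊕b17⊕b19⊕b21⊕b23⊕b25⊕b27⊕b29⊕b31 = 1⊕0⊕1⊕0⊕0⊕1⊕1⊕1⊕1⊕1⊕0⊕0⊕0⊕1⊕1⊕0 = 1
s2: b2⊕b3⊕b6⊕b7⊕b10⊕b11⊕b14⊕b15⊕b18⊕b19⊕b22⊕b23⊕b26⊕b27⊕b30⊕b31 = 0⊕0⊕0⊕0⊕0⊕1⊕0⊕1⊕1⊕1⊕1⊕0⊕0⊕1⊕1⊕0 = 1
s4: b4⊕b5⊕b6⊕b7⊕b12⊕b13⊕b14⊕b15⊕b20⊕b21⊕b22⊕b23⊕b28⊕b29⊕b30⊕b31 = 0⊕1⊕0⊕0⊕0⊕1⊕0⊕1⊕0⊕0⊕1⊕0⊕0⊕1⊕1⊕0 = 0
s8: b8⊕b9⊕b10⊕b11⊕b12⊕b13⊕b14⊕b15⊕b24⊕b25⊕b26⊕b27⊕b28⊕b29⊕b30⊕b31 = 1⊕0⊕0⊕1⊕0⊕1⊕0⊕1⊕0⊕0⊕0⊕1⊕0⊕1⊕1⊕0 = 1
s16: b16⊕b17⊕b18⊕b19⊕b20⊕b21⊕b22⊕b23⊕b24⊕b25⊕b26⊕b27⊕b28⊕b29⊕b30⊕b31 = 0⊕1⊕1⊕1⊕0⊕0⊕1⊕0⊕0⊕0⊕0⊕1⊕0⊕1⊕1⊕0 = 1
Syndrome (s16...s1) = 11011 → position 27.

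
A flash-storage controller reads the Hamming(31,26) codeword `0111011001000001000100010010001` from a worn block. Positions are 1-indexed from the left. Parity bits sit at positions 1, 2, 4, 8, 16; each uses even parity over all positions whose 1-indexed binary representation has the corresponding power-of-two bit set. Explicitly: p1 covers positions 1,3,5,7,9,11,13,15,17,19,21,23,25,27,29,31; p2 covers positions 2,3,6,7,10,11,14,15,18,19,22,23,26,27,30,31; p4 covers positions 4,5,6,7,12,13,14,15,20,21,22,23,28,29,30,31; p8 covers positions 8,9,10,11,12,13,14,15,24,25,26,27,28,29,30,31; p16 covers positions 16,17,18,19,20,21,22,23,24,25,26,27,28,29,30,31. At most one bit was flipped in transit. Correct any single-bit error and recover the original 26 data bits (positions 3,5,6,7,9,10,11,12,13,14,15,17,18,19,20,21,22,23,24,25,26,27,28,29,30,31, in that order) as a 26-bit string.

10110100000000101010010001

s1: b1⊕b3⊕b5⊕b7⊕b9⊕b11⊕b13⊕b15⊕b17⊕b19⊕b21⊕b23⊕b25⊕b27⊕b29⊕b31 = 0⊕1⊕0⊕1⊕0⊕0⊕0⊕0⊕0⊕0⊕0⊕0⊕0⊕1⊕0⊕1 = 0
s2: b2⊕b3⊕b6⊕b7⊕b10⊕b11⊕b14⊕b15⊕b18⊕b19⊕b22⊕b23⊕b26⊕b27⊕b30⊕b31 = 1⊕1⊕1⊕1⊕1⊕0⊕0⊕0⊕0⊕0⊕0⊕0⊕0⊕1⊕0⊕1 = 1
s4: b4⊕b5⊕b6⊕b7⊕b12⊕b13⊕b14⊕b15⊕b20⊕b21⊕b22⊕b23⊕b28⊕b29⊕b30⊕b31 = 1⊕0⊕1⊕1⊕0⊕0⊕0⊕0⊕1⊕0⊕0⊕0⊕0⊕0⊕0⊕1 = 1
s8: b8⊕b9⊕b10⊕b11⊕b12⊕b13⊕b14⊕b15⊕b24⊕b25⊕b26⊕b27⊕b28⊕b29⊕b30⊕b31 = 0⊕0⊕1⊕0⊕0⊕0⊕0⊕0⊕1⊕0⊕0⊕1⊕0⊕0⊕0⊕1 = 0
s16: b16⊕b17⊕b18⊕b19⊕b20⊕b21⊕b22⊕b23⊕b24⊕b25⊕b26⊕b27⊕b28⊕b29⊕b30⊕b31 = 1⊕0⊕0⊕0⊕1⊕0⊕0⊕0⊕1⊕0⊕0⊕1⊕0⊕0⊕0⊕1 = 1
Syndrome (s16...s1) = 10110 → position 22.
Flip bit 22: corrected codeword = 0111011001000001000101010010001
Data bits at positions 3,5,6,7,9,10,11,12,13,14,15,17,18,19,20,21,22,23,24,25,26,27,28,29,30,31: 10110100000000101010010001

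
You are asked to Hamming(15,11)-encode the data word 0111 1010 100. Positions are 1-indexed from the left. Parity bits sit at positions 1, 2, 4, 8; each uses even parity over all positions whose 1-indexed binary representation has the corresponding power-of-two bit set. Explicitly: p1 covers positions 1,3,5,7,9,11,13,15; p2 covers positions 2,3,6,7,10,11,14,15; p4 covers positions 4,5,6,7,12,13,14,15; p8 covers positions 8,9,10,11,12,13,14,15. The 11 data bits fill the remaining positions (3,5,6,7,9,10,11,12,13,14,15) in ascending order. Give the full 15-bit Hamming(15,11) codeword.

Place data bits at non-power-of-two positions: b3=0, b5=1, b6=1, b7=1, b9=1, b10=0, b11=1, b12=0, b13=1, b14=0, b15=0.
p1 = XOR of data positions {3,5,7,9,11,13,15} = 0⊕1⊕1⊕1⊕1⊕1⊕0 = 1
p2 = XOR of data positions {3,6,7,10,11,14,15} = 0⊕1⊕1⊕0⊕1⊕0⊕0 = 1
p4 = XOR of data positions {5,6,7,12,13,14,15} = 1⊕1⊕1⊕0⊕1⊕0⊕0 = 0
p8 = XOR of data positions {9,10,11,12,13,14,15} = 1⊕0⊕1⊕0⊕1⊕0⊕0 = 1
Codeword b1..b15 = 110011111010100

110011111010100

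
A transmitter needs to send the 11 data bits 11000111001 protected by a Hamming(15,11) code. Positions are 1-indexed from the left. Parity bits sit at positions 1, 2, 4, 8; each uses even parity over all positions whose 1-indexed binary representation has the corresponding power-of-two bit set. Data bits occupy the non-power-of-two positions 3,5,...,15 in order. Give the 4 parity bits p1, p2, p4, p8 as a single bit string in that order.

0010

Place data bits at non-power-of-two positions: b3=1, b5=1, b6=0, b7=0, b9=0, b10=1, b11=1, b12=1, b13=0, b14=0, b15=1.
p1 = XOR of data positions {3,5,7,9,11,13,15} = 1⊕1⊕0⊕0⊕1⊕0⊕1 = 0
p2 = XOR of data positions {3,6,7,10,11,14,15} = 1⊕0⊕0⊕1⊕1⊕0⊕1 = 0
p4 = XOR of data positions {5,6,7,12,13,14,15} = 1⊕0⊕0⊕1⊕0⊕0⊕1 = 1
p8 = XOR of data positions {9,10,11,12,13,14,15} = 0⊕1⊕1⊕1⊕0⊕0⊕1 = 0
Parity bits p1,p2,p4,p8 = 0010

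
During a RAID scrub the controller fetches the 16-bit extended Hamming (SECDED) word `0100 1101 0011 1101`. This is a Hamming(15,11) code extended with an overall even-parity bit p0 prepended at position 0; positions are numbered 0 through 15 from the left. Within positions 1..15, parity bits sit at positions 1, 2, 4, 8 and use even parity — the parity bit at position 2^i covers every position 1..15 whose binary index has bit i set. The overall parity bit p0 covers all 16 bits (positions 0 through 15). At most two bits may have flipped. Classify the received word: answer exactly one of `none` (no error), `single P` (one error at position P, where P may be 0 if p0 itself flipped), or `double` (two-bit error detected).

single 8

s1: b1⊕b3⊕b5⊕b7⊕b9⊕b11⊕b13⊕b15 = 1⊕0⊕1⊕1⊕0⊕1⊕1⊕1 = 0
s2: b2⊕b3⊕b6⊕b7⊕b10⊕b11⊕b14⊕b15 = 0⊕0⊕0⊕1⊕1⊕1⊕0⊕1 = 0
s4: b4⊕b5⊕b6⊕b7⊕b12⊕b13⊕b14⊕b15 = 1⊕1⊕0⊕1⊕1⊕1⊕0⊕1 = 0
s8: b8⊕b9⊕b10⊕b11⊕b12⊕b13⊕b14⊕b15 = 0⊕0⊕1⊕1⊕1⊕1⊕0⊕1 = 1
Syndrome (s8...s1) = 1000 → position 8.
Overall parity (XOR of all 16 bits, including p0): 0⊕1⊕0⊕0⊕1⊕1⊕0⊕1⊕0⊕0⊕1⊕1⊕1⊕1⊕0⊕1 = 1
Overall=1, syndrome position=8 → single-bit error at position 8.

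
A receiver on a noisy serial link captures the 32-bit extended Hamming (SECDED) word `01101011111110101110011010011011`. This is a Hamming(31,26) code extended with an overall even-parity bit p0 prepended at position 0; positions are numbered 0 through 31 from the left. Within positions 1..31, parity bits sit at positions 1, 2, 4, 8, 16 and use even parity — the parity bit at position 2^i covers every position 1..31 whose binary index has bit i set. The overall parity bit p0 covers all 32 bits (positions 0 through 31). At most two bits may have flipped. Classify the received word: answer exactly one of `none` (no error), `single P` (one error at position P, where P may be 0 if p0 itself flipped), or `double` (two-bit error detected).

single 10

s1: b1⊕b3⊕b5⊕b7⊕b9⊕b11⊕b13⊕b15⊕b17⊕b19⊕b21⊕b23⊕b25⊕b27⊕b29⊕b31 = 1⊕0⊕0⊕1⊕1⊕1⊕0⊕0⊕1⊕0⊕1⊕0⊕0⊕1⊕0⊕1 = 0
s2: b2⊕b3⊕b6⊕b7⊕b10⊕b11⊕b14⊕b15⊕b18⊕b19⊕b22⊕b23⊕b26⊕b27⊕b30⊕b31 = 1⊕0⊕1⊕1⊕1⊕1⊕1⊕0⊕1⊕0⊕1⊕0⊕0⊕1⊕1⊕1 = 1
s4: b4⊕b5⊕b6⊕b7⊕b12⊕b13⊕b14⊕b15⊕b20⊕b21⊕b22⊕b23⊕b28⊕b29⊕b30⊕b31 = 1⊕0⊕1⊕1⊕1⊕0⊕1⊕0⊕0⊕1⊕1⊕0⊕1⊕0⊕1⊕1 = 0
s8: b8⊕b9⊕b10⊕b11⊕b12⊕b13⊕b14⊕b15⊕b24⊕b25⊕b26⊕b27⊕b28⊕b29⊕b30⊕b31 = 1⊕1⊕1⊕1⊕1⊕0⊕1⊕0⊕1⊕0⊕0⊕1⊕1⊕0⊕1⊕1 = 1
s16: b16⊕b17⊕b18⊕b19⊕b20⊕b21⊕b22⊕b23⊕b24⊕b25⊕b26⊕b27⊕b28⊕b29⊕b30⊕b31 = 1⊕1⊕1⊕0⊕0⊕1⊕1⊕0⊕1⊕0⊕0⊕1⊕1⊕0⊕1⊕1 = 0
Syndrome (s16...s1) = 01010 → position 10.
Overall parity (XOR of all 32 bits, including p0): 0⊕1⊕1⊕0⊕1⊕0⊕1⊕1⊕1⊕1⊕1⊕1⊕1⊕0⊕1⊕0⊕1⊕1⊕1⊕0⊕0⊕1⊕1⊕0⊕1⊕0⊕0⊕1⊕1⊕0⊕1⊕1 = 1
Overall=1, syndrome position=10 → single-bit error at position 10.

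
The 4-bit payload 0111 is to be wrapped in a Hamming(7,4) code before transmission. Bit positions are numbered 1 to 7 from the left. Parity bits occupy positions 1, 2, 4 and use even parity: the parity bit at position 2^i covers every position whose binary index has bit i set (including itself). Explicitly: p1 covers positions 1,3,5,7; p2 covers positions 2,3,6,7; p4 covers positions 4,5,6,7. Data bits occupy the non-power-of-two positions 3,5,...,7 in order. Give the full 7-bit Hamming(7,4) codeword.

Place data bits at non-power-of-two positions: b3=0, b5=1, b6=1, b7=1.
p1 = XOR of data positions {3,5,7} = 0⊕1⊕1 = 0
p2 = XOR of data positions {3,6,7} = 0⊕1⊕1 = 0
p4 = XOR of data positions {5,6,7} = 1⊕1⊕1 = 1
Codeword b1..b7 = 0001111

0001111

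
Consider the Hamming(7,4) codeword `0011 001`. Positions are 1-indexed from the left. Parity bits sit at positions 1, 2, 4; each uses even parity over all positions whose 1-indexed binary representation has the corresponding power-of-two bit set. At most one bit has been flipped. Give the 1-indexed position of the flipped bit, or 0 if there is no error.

s1: b1⊕b3⊕b5⊕b7 = 0⊕1⊕0⊕1 = 0
s2: b2⊕b3⊕b6⊕b7 = 0⊕1⊕0⊕1 = 0
s4: b4⊕b5⊕b6⊕b7 = 1⊕0⊕0⊕1 = 0
Syndrome (s4...s1) = 000 → position 0 (no error).

0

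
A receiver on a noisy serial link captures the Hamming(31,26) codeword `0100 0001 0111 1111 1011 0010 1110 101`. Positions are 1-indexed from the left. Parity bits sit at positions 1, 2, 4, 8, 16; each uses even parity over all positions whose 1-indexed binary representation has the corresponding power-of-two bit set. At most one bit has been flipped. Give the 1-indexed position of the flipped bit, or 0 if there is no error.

0

s1: b1⊕b3⊕b5⊕b7⊕b9⊕b11⊕b13⊕b15⊕b17⊕b19⊕b21⊕b23⊕b25⊕b27⊕b29⊕b31 = 0⊕0⊕0⊕0⊕0⊕1⊕1⊕1⊕1⊕1⊕0⊕1⊕1⊕1⊕1⊕1 = 0
s2: b2⊕b3⊕b6⊕b7⊕b10⊕b11⊕b14⊕b15⊕b18⊕b19⊕b22⊕b23⊕b26⊕b27⊕b30⊕b31 = 1⊕0⊕0⊕0⊕1⊕1⊕1⊕1⊕0⊕1⊕0⊕1⊕1⊕1⊕0⊕1 = 0
s4: b4⊕b5⊕b6⊕b7⊕b12⊕b13⊕b14⊕b15⊕b20⊕b21⊕b22⊕b23⊕b28⊕b29⊕b30⊕b31 = 0⊕0⊕0⊕0⊕1⊕1⊕1⊕1⊕1⊕0⊕0⊕1⊕0⊕1⊕0⊕1 = 0
s8: b8⊕b9⊕b10⊕b11⊕b12⊕b13⊕b14⊕b15⊕b24⊕b25⊕b26⊕b27⊕b28⊕b29⊕b30⊕b31 = 1⊕0⊕1⊕1⊕1⊕1⊕1⊕1⊕0⊕1⊕1⊕1⊕0⊕1⊕0⊕1 = 0
s16: b16⊕b17⊕b18⊕b19⊕b20⊕b21⊕b22⊕b23⊕b24⊕b25⊕b26⊕b27⊕b28⊕b29⊕b30⊕b31 = 1⊕1⊕0⊕1⊕1⊕0⊕0⊕1⊕0⊕1⊕1⊕1⊕0⊕1⊕0⊕1 = 0
Syndrome (s16...s1) = 00000 → position 0 (no error).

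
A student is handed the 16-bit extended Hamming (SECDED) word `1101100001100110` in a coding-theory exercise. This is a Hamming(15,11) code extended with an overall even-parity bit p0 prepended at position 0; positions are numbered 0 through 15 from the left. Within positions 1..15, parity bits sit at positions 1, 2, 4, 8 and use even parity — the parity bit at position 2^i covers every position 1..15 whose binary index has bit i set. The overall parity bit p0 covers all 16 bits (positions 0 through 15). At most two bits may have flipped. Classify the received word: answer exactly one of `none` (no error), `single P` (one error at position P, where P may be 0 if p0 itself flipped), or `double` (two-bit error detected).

s1: b1⊕b3⊕b5⊕b7⊕b9⊕b11⊕b13⊕b15 = 1⊕1⊕0⊕0⊕1⊕0⊕1⊕0 = 0
s2: b2⊕b3⊕b6⊕b7⊕b10⊕b11⊕b14⊕b15 = 0⊕1⊕0⊕0⊕1⊕0⊕1⊕0 = 1
s4: b4⊕b5⊕b6⊕b7⊕b12⊕b13⊕b14⊕b15 = 1⊕0⊕0⊕0⊕0⊕1⊕1⊕0 = 1
s8: b8⊕b9⊕b10⊕b11⊕b12⊕b13⊕b14⊕b15 = 0⊕1⊕1⊕0⊕0⊕1⊕1⊕0 = 0
Syndrome (s8...s1) = 0110 → position 6.
Overall parity (XOR of all 16 bits, including p0): 1⊕1⊕0⊕1⊕1⊕0⊕0⊕0⊕0⊕1⊕1⊕0⊕0⊕1⊕1⊕0 = 0
Overall=0, syndrome position=6 → double-bit error detected (uncorrectable).

double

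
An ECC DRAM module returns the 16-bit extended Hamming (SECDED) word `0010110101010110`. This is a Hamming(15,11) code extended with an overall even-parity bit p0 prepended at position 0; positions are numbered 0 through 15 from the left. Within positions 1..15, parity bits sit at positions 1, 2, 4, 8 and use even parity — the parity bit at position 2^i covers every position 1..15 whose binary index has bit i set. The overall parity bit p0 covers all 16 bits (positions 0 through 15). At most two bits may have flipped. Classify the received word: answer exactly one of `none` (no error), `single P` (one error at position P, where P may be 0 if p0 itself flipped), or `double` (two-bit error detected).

s1: b1⊕b3⊕b5⊕b7⊕b9⊕b11⊕b13⊕b15 = 0⊕0⊕1⊕1⊕1⊕1⊕1⊕0 = 1
s2: b2⊕b3⊕b6⊕b7⊕b10⊕b11⊕b14⊕b15 = 1⊕0⊕0⊕1⊕0⊕1⊕1⊕0 = 0
s4: b4⊕b5⊕b6⊕b7⊕b12⊕b13⊕b14⊕b15 = 1⊕1⊕0⊕1⊕0⊕1⊕1⊕0 = 1
s8: b8⊕b9⊕b10⊕b11⊕b12⊕b13⊕b14⊕b15 = 0⊕1⊕0⊕1⊕0⊕1⊕1⊕0 = 0
Syndrome (s8...s1) = 0101 → position 5.
Overall parity (XOR of all 16 bits, including p0): 0⊕0⊕1⊕0⊕1⊕1⊕0⊕1⊕0⊕1⊕0⊕1⊕0⊕1⊕1⊕0 = 0
Overall=0, syndrome position=5 → double-bit error detected (uncorrectable).

double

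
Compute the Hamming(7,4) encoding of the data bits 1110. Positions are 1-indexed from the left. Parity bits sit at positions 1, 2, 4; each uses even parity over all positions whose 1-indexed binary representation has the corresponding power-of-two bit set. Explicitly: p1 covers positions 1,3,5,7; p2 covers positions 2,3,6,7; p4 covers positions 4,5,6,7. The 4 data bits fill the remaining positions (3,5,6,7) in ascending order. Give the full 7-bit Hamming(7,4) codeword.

Place data bits at non-power-of-two positions: b3=1, b5=1, b6=1, b7=0.
p1 = XOR of data positions {3,5,7} = 1⊕1⊕0 = 0
p2 = XOR of data positions {3,6,7} = 1⊕1⊕0 = 0
p4 = XOR of data positions {5,6,7} = 1⊕1⊕0 = 0
Codeword b1..b7 = 0010110

0010110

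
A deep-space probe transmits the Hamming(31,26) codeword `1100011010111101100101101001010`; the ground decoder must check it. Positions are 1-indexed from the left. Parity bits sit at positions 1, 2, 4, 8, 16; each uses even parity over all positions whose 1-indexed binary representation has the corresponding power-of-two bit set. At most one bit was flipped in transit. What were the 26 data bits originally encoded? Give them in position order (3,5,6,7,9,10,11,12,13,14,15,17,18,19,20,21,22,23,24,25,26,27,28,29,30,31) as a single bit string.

00111011110100101101001010

s1: b1⊕b3⊕b5⊕b7⊕b9⊕b11⊕b13⊕b15⊕b17⊕b19⊕b21⊕b23⊕b25⊕b27⊕b29⊕b31 = 1⊕0⊕0⊕1⊕1⊕1⊕1⊕0⊕1⊕0⊕0⊕1⊕1⊕0⊕0⊕0 = 0
s2: b2⊕b3⊕b6⊕b7⊕b10⊕b11⊕b14⊕b15⊕b18⊕b19⊕b22⊕b23⊕b26⊕b27⊕b30⊕b31 = 1⊕0⊕1⊕1⊕0⊕1⊕1⊕0⊕0⊕0⊕1⊕1⊕0⊕0⊕1⊕0 = 0
s4: b4⊕b5⊕b6⊕b7⊕b12⊕b13⊕b14⊕b15⊕b20⊕b21⊕b22⊕b23⊕b28⊕b29⊕b30⊕b31 = 0⊕0⊕1⊕1⊕1⊕1⊕1⊕0⊕1⊕0⊕1⊕1⊕1⊕0⊕1⊕0 = 0
s8: b8⊕b9⊕b10⊕b11⊕b12⊕b13⊕b14⊕b15⊕b24⊕b25⊕b26⊕b27⊕b28⊕b29⊕b30⊕b31 = 0⊕1⊕0⊕1⊕1⊕1⊕1⊕0⊕0⊕1⊕0⊕0⊕1⊕0⊕1⊕0 = 0
s16: b16⊕b17⊕b18⊕b19⊕b20⊕b21⊕b22⊕b23⊕b24⊕b25⊕b26⊕b27⊕b28⊕b29⊕b30⊕b31 = 1⊕1⊕0⊕0⊕1⊕0⊕1⊕1⊕0⊕1⊕0⊕0⊕1⊕0⊕1⊕0 = 0
Syndrome (s16...s1) = 00000 → position 0 (no error).
No correction needed.
Data bits at positions 3,5,6,7,9,10,11,12,13,14,15,17,18,19,20,21,22,23,24,25,26,27,28,29,30,31: 00111011110100101101001010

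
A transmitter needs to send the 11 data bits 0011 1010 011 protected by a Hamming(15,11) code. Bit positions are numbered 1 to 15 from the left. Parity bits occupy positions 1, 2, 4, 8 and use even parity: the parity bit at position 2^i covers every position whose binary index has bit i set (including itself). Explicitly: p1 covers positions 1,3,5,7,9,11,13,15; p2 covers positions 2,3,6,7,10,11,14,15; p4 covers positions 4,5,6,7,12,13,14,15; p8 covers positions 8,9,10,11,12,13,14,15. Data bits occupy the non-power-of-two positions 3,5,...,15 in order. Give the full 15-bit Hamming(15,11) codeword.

010001101010011

Place data bits at non-power-of-two positions: b3=0, b5=0, b6=1, b7=1, b9=1, b10=0, b11=1, b12=0, b13=0, b14=1, b15=1.
p1 = XOR of data positions {3,5,7,9,11,13,15} = 0⊕0⊕1⊕1⊕1⊕0⊕1 = 0
p2 = XOR of data positions {3,6,7,10,11,14,15} = 0⊕1⊕1⊕0⊕1⊕1⊕1 = 1
p4 = XOR of data positions {5,6,7,12,13,14,15} = 0⊕1⊕1⊕0⊕0⊕1⊕1 = 0
p8 = XOR of data positions {9,10,11,12,13,14,15} = 1⊕0⊕1⊕0⊕0⊕1⊕1 = 0
Codeword b1..b15 = 010001101010011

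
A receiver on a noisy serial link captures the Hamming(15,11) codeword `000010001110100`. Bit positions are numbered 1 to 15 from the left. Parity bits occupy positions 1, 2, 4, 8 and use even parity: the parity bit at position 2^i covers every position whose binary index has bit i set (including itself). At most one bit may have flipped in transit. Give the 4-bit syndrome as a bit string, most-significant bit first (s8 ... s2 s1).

s1: b1⊕b3⊕b5⊕b7⊕b9⊕b11⊕b13⊕b15 = 0⊕0⊕1⊕0⊕1⊕1⊕1⊕0 = 0
s2: b2⊕b3⊕b6⊕b7⊕b10⊕b11⊕b14⊕b15 = 0⊕0⊕0⊕0⊕1⊕1⊕0⊕0 = 0
s4: b4⊕b5⊕b6⊕b7⊕b12⊕b13⊕b14⊕b15 = 0⊕1⊕0⊕0⊕0⊕1⊕0⊕0 = 0
s8: b8⊕b9⊕b10⊕b11⊕b12⊕b13⊕b14⊕b15 = 0⊕1⊕1⊕1⊕0⊕1⊕0⊕0 = 0
Syndrome (s8...s1) = 0000 → position 0 (no error).

0000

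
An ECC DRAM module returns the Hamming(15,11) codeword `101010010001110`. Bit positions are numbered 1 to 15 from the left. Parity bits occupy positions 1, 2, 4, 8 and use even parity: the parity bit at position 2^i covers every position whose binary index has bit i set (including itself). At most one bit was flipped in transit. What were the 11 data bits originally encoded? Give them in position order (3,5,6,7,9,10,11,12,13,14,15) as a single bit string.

s1: b1⊕b3⊕b5⊕b7⊕b9⊕b11⊕b13⊕b15 = 1⊕1⊕1⊕0⊕0⊕0⊕1⊕0 = 0
s2: b2⊕b3⊕b6⊕b7⊕b10⊕b11⊕b14⊕b15 = 0⊕1⊕0⊕0⊕0⊕0⊕1⊕0 = 0
s4: b4⊕b5⊕b6⊕b7⊕b12⊕b13⊕b14⊕b15 = 0⊕1⊕0⊕0⊕1⊕1⊕1⊕0 = 0
s8: b8⊕b9⊕b10⊕b11⊕b12⊕b13⊕b14⊕b15 = 1⊕0⊕0⊕0⊕1⊕1⊕1⊕0 = 0
Syndrome (s8...s1) = 0000 → position 0 (no error).
No correction needed.
Data bits at positions 3,5,6,7,9,10,11,12,13,14,15: 11000001110

11000001110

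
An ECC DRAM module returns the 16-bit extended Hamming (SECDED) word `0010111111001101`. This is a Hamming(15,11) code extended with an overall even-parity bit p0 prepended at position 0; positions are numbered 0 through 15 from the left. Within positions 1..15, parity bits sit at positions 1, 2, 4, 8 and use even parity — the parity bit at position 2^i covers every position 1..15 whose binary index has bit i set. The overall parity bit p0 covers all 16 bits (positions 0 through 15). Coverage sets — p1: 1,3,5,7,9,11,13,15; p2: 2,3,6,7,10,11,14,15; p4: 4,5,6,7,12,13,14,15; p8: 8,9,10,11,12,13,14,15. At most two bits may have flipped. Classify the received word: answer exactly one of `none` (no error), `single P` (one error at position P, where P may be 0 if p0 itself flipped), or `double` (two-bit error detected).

double

s1: b1⊕b3⊕b5⊕b7⊕b9⊕b11⊕b13⊕b15 = 0⊕0⊕1⊕1⊕1⊕0⊕1⊕1 = 1
s2: b2⊕b3⊕b6⊕b7⊕b10⊕b11⊕b14⊕b15 = 1⊕0⊕1⊕1⊕0⊕0⊕0⊕1 = 0
s4: b4⊕b5⊕b6⊕b7⊕b12⊕b13⊕b14⊕b15 = 1⊕1⊕1⊕1⊕1⊕1⊕0⊕1 = 1
s8: b8⊕b9⊕b10⊕b11⊕b12⊕b13⊕b14⊕b15 = 1⊕1⊕0⊕0⊕1⊕1⊕0⊕1 = 1
Syndrome (s8...s1) = 1101 → position 13.
Overall parity (XOR of all 16 bits, including p0): 0⊕0⊕1⊕0⊕1⊕1⊕1⊕1⊕1⊕1⊕0⊕0⊕1⊕1⊕0⊕1 = 0
Overall=0, syndrome position=13 → double-bit error detected (uncorrectable).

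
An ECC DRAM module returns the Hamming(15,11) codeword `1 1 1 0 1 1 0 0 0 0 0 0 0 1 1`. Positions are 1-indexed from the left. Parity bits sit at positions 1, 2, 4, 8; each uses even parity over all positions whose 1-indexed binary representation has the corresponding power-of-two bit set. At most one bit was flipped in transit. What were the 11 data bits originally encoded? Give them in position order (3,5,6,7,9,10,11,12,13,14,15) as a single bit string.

11100000011

s1: b1⊕b3⊕b5⊕b7⊕b9⊕b11⊕b13⊕b15 = 1⊕1⊕1⊕0⊕0⊕0⊕0⊕1 = 0
s2: b2⊕b3⊕b6⊕b7⊕b10⊕b11⊕b14⊕b15 = 1⊕1⊕1⊕0⊕0⊕0⊕1⊕1 = 1
s4: b4⊕b5⊕b6⊕b7⊕b12⊕b13⊕b14⊕b15 = 0⊕1⊕1⊕0⊕0⊕0⊕1⊕1 = 0
s8: b8⊕b9⊕b10⊕b11⊕b12⊕b13⊕b14⊕b15 = 0⊕0⊕0⊕0⊕0⊕0⊕1⊕1 = 0
Syndrome (s8...s1) = 0010 → position 2.
Flip bit 2: corrected codeword = 101011000000011
Data bits at positions 3,5,6,7,9,10,11,12,13,14,15: 11100000011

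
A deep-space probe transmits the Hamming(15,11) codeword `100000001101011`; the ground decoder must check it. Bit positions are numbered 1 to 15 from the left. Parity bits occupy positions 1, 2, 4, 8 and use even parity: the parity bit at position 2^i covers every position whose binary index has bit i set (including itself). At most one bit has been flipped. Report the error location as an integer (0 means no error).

s1: b1⊕b3⊕b5⊕b7⊕b9⊕b11⊕b13⊕b15 = 1⊕0⊕0⊕0⊕1⊕0⊕0⊕1 = 1
s2: b2⊕b3⊕b6⊕b7⊕b10⊕b11⊕b14⊕b15 = 0⊕0⊕0⊕0⊕1⊕0⊕1⊕1 = 1
s4: b4⊕b5⊕b6⊕b7⊕b12⊕b13⊕b14⊕b15 = 0⊕0⊕0⊕0⊕1⊕0⊕1⊕1 = 1
s8: b8⊕b9⊕b10⊕b11⊕b12⊕b13⊕b14⊕b15 = 0⊕1⊕1⊕0⊕1⊕0⊕1⊕1 = 1
Syndrome (s8...s1) = 1111 → position 15.

15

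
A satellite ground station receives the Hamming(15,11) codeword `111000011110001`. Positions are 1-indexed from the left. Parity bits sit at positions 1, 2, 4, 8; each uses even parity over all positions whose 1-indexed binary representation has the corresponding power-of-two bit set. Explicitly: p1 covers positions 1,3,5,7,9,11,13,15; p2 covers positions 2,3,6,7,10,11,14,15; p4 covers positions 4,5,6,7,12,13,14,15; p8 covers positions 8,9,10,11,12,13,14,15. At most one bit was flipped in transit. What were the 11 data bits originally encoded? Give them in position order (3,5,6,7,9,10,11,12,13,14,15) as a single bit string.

10001110000

s1: b1⊕b3⊕b5⊕b7⊕b9⊕b11⊕b13⊕b15 = 1⊕1⊕0⊕0⊕1⊕1⊕0⊕1 = 1
s2: b2⊕b3⊕b6⊕b7⊕b10⊕b11⊕b14⊕b15 = 1⊕1⊕0⊕0⊕1⊕1⊕0⊕1 = 1
s4: b4⊕b5⊕b6⊕b7⊕b12⊕b13⊕b14⊕b15 = 0⊕0⊕0⊕0⊕0⊕0⊕0⊕1 = 1
s8: b8⊕b9⊕b10⊕b11⊕b12⊕b13⊕b14⊕b15 = 1⊕1⊕1⊕1⊕0⊕0⊕0⊕1 = 1
Syndrome (s8...s1) = 1111 → position 15.
Flip bit 15: corrected codeword = 111000011110000
Data bits at positions 3,5,6,7,9,10,11,12,13,14,15: 10001110000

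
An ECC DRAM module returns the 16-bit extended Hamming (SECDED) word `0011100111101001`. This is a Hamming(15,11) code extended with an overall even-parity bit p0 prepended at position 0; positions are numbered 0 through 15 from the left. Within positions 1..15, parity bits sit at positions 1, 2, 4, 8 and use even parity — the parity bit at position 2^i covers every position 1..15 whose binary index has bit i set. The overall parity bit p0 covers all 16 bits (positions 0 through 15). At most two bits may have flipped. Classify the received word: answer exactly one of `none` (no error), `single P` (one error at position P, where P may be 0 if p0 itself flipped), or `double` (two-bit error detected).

s1: b1⊕b3⊕b5⊕b7⊕b9⊕b11⊕b13⊕b15 = 0⊕1⊕0⊕1⊕1⊕0⊕0⊕1 = 0
s2: b2⊕b3⊕b6⊕b7⊕b10⊕b11⊕b14⊕b15 = 1⊕1⊕0⊕1⊕1⊕0⊕0⊕1 = 1
s4: b4⊕b5⊕b6⊕b7⊕b12⊕b13⊕b14⊕b15 = 1⊕0⊕0⊕1⊕1⊕0⊕0⊕1 = 0
s8: b8⊕b9⊕b10⊕b11⊕b12⊕b13⊕b14⊕b15 = 1⊕1⊕1⊕0⊕1⊕0⊕0⊕1 = 1
Syndrome (s8...s1) = 1010 → position 10.
Overall parity (XOR of all 16 bits, including p0): 0⊕0⊕1⊕1⊕1⊕0⊕0⊕1⊕1⊕1⊕1⊕0⊕1⊕0⊕0⊕1 = 1
Overall=1, syndrome position=10 → single-bit error at position 10.

single 10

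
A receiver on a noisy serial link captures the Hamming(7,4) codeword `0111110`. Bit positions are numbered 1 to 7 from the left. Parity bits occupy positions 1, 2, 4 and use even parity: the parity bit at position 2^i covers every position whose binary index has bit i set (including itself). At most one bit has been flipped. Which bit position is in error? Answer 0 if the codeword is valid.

s1: b1⊕b3⊕b5⊕b7 = 0⊕1⊕1⊕0 = 0
s2: b2⊕b3⊕b6⊕b7 = 1⊕1⊕1⊕0 = 1
s4: b4⊕b5⊕b6⊕b7 = 1⊕1⊕1⊕0 = 1
Syndrome (s4...s1) = 110 → position 6.

6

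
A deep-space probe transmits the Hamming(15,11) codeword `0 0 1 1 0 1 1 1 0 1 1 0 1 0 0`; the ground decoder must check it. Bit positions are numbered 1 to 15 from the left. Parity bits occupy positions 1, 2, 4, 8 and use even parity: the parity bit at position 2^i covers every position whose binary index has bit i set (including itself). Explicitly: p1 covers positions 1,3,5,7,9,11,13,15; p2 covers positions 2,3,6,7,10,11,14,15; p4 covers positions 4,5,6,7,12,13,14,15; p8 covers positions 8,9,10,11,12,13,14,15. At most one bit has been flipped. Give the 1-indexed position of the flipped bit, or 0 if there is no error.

2

s1: b1⊕b3⊕b5⊕b7⊕b9⊕b11⊕b13⊕b15 = 0⊕1⊕0⊕1⊕0⊕1⊕1⊕0 = 0
s2: b2⊕b3⊕b6⊕b7⊕b10⊕b11⊕b14⊕b15 = 0⊕1⊕1⊕1⊕1⊕1⊕0⊕0 = 1
s4: b4⊕b5⊕b6⊕b7⊕b12⊕b13⊕b14⊕b15 = 1⊕0⊕1⊕1⊕0⊕1⊕0⊕0 = 0
s8: b8⊕b9⊕b10⊕b11⊕b12⊕b13⊕b14⊕b15 = 1⊕0⊕1⊕1⊕0⊕1⊕0⊕0 = 0
Syndrome (s8...s1) = 0010 → position 2.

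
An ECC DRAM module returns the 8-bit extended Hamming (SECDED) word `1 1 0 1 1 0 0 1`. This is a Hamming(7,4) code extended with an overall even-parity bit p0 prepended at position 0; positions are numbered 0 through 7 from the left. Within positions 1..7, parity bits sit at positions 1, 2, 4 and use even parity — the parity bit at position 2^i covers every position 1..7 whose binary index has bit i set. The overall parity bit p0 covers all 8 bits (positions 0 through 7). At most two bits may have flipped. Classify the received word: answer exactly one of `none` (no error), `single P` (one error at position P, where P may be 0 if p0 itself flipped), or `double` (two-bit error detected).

single 1

s1: b1⊕b3⊕b5⊕b7 = 1⊕1⊕0⊕1 = 1
s2: b2⊕b3⊕b6⊕b7 = 0⊕1⊕0⊕1 = 0
s4: b4⊕b5⊕b6⊕b7 = 1⊕0⊕0⊕1 = 0
Syndrome (s4...s1) = 001 → position 1.
Overall parity (XOR of all 8 bits, including p0): 1⊕1⊕0⊕1⊕1⊕0⊕0⊕1 = 1
Overall=1, syndrome position=1 → single-bit error at position 1.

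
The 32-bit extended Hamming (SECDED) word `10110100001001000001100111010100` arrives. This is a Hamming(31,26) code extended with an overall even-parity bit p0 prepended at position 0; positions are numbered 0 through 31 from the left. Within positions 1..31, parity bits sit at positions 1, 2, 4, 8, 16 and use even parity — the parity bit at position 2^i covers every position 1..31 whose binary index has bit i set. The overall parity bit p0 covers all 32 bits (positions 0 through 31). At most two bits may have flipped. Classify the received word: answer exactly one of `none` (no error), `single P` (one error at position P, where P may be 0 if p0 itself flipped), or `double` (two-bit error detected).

single 20

s1: b1⊕b3⊕b5⊕b7⊕b9⊕b11⊕b13⊕b15⊕b17⊕b19⊕b21⊕b23⊕b25⊕b27⊕b29⊕b31 = 0⊕1⊕1⊕0⊕0⊕0⊕1⊕0⊕0⊕1⊕0⊕1⊕1⊕1⊕1⊕0 = 0
s2: b2⊕b3⊕b6⊕b7⊕b10⊕b11⊕b14⊕b15⊕b18⊕b19⊕b22⊕b23⊕b26⊕b27⊕b30⊕b31 = 1⊕1⊕0⊕0⊕1⊕0⊕0⊕0⊕0⊕1⊕0⊕1⊕0⊕1⊕0⊕0 = 0
s4: b4⊕b5⊕b6⊕b7⊕b12⊕b13⊕b14⊕b15⊕b20⊕b21⊕b22⊕b23⊕b28⊕b29⊕b30⊕b31 = 0⊕1⊕0⊕0⊕0⊕1⊕0⊕0⊕1⊕0⊕0⊕1⊕0⊕1⊕0⊕0 = 1
s8: b8⊕b9⊕b10⊕b11⊕b12⊕b13⊕b14⊕b15⊕b24⊕b25⊕b26⊕b27⊕b28⊕b29⊕b30⊕b31 = 0⊕0⊕1⊕0⊕0⊕1⊕0⊕0⊕1⊕1⊕0⊕1⊕0⊕1⊕0⊕0 = 0
s16: b16⊕b17⊕b18⊕b19⊕b20⊕b21⊕b22⊕b23⊕b24⊕b25⊕b26⊕b27⊕b28⊕b29⊕b30⊕b31 = 0⊕0⊕0⊕1⊕1⊕0⊕0⊕1⊕1⊕1⊕0⊕1⊕0⊕1⊕0⊕0 = 1
Syndrome (s16...s1) = 10100 → position 20.
Overall parity (XOR of all 32 bits, including p0): 1⊕0⊕1⊕1⊕0⊕1⊕0⊕0⊕0⊕0⊕1⊕0⊕0⊕1⊕0⊕0⊕0⊕0⊕0⊕1⊕1⊕0⊕0⊕1⊕1⊕1⊕0⊕1⊕0⊕1⊕0⊕0 = 1
Overall=1, syndrome position=20 → single-bit error at position 20.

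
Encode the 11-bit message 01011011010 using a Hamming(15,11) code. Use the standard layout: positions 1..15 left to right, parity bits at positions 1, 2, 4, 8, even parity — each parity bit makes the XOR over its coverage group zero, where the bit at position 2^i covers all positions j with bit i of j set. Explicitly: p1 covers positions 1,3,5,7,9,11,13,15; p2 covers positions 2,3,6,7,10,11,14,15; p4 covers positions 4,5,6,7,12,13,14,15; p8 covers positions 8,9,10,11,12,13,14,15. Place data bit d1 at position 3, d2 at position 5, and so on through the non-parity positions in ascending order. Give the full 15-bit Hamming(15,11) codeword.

Place data bits at non-power-of-two positions: b3=0, b5=1, b6=0, b7=1, b9=1, b10=0, b11=1, b12=1, b13=0, b14=1, b15=0.
p1 = XOR of data positions {3,5,7,9,11,13,15} = 0⊕1⊕1⊕1⊕1⊕0⊕0 = 0
p2 = XOR of data positions {3,6,7,10,11,14,15} = 0⊕0⊕1⊕0⊕1⊕1⊕0 = 1
p4 = XOR of data positions {5,6,7,12,13,14,15} = 1⊕0⊕1⊕1⊕0⊕1⊕0 = 0
p8 = XOR of data positions {9,10,11,12,13,14,15} = 1⊕0⊕1⊕1⊕0⊕1⊕0 = 0
Codeword b1..b15 = 010010101011010

010010101011010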